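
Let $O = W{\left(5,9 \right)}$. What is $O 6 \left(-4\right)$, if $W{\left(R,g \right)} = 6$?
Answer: $-144$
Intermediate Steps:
$O = 6$
$O 6 \left(-4\right) = 6 \cdot 6 \left(-4\right) = 6 \left(-24\right) = -144$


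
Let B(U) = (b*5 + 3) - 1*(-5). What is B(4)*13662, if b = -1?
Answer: 40986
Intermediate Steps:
B(U) = 3 (B(U) = (-1*5 + 3) - 1*(-5) = (-5 + 3) + 5 = -2 + 5 = 3)
B(4)*13662 = 3*13662 = 40986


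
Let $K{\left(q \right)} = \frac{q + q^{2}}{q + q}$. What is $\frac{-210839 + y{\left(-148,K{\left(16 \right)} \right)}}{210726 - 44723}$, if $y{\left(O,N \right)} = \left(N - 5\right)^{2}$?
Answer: $- \frac{843307}{664012} \approx -1.27$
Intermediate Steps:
$K{\left(q \right)} = \frac{q + q^{2}}{2 q}$
$y{\left(O,N \right)} = \left(-5 + N\right)^{2}$
$\frac{-210839 + y{\left(-148,K{\left(16 \right)} \right)}}{210726 - 44723} = \frac{-210839 + \left(-5 + \left(\frac{1}{2} + \frac{1}{2} \cdot 16\right)\right)^{2}}{210726 - 44723} = \frac{-210839 + \left(-5 + \left(\frac{1}{2} + 8\right)\right)^{2}}{166003} = \left(-210839 + \left(-5 + \frac{17}{2}\right)^{2}\right) \frac{1}{166003} = \left(-210839 + \left(\frac{7}{2}\right)^{2}\right) \frac{1}{166003} = \left(-210839 + \frac{49}{4}\right) \frac{1}{166003} = \left(- \frac{843307}{4}\right) \frac{1}{166003} = - \frac{843307}{664012}$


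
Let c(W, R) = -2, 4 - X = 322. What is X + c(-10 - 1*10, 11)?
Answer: -320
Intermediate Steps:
X = -318 (X = 4 - 1*322 = 4 - 322 = -318)
X + c(-10 - 1*10, 11) = -318 - 2 = -320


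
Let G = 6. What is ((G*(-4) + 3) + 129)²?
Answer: 11664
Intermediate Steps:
((G*(-4) + 3) + 129)² = ((6*(-4) + 3) + 129)² = ((-24 + 3) + 129)² = (-21 + 129)² = 108² = 11664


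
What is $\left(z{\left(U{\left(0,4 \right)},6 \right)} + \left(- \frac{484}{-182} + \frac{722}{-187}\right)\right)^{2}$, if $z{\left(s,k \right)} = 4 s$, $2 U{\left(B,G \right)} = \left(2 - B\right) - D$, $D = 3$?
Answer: $\frac{2968288324}{289578289} \approx 10.25$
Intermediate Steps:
$U{\left(B,G \right)} = - \frac{1}{2} - \frac{B}{2}$ ($U{\left(B,G \right)} = \frac{\left(2 - B\right) - 3}{2} = \frac{-1 - B}{2} = - \frac{1}{2} - \frac{B}{2}$)
$\left(z{\left(U{\left(0,4 \right)},6 \right)} + \left(- \frac{484}{-182} + \frac{722}{-187}\right)\right)^{2} = \left(4 \left(- \frac{1}{2} - 0\right) + \left(- \frac{484}{-182} + \frac{722}{-187}\right)\right)^{2} = \left(4 \left(- \frac{1}{2} + 0\right) + \left(\left(-484\right) \left(- \frac{1}{182}\right) + 722 \left(- \frac{1}{187}\right)\right)\right)^{2} = \left(4 \left(- \frac{1}{2}\right) + \left(\frac{242}{91} - \frac{722}{187}\right)\right)^{2} = \left(-2 - \frac{20448}{17017}\right)^{2} = \left(- \frac{54482}{17017}\right)^{2} = \frac{2968288324}{289578289}$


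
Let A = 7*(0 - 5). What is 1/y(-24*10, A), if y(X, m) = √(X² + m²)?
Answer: √2353/11765 ≈ 0.0041231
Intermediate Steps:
A = -35 (A = 7*(-5) = -35)
1/y(-24*10, A) = 1/(√((-24*10)² + (-35)²)) = 1/(√((-240)² + 1225)) = 1/(√(57600 + 1225)) = 1/(√58825) = 1/(5*√2353) = √2353/11765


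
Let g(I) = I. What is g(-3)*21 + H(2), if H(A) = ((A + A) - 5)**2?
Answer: -62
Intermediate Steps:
H(A) = (-5 + 2*A)**2 (H(A) = (2*A - 5)**2 = (-5 + 2*A)**2)
g(-3)*21 + H(2) = -3*21 + (-5 + 2*2)**2 = -63 + (-5 + 4)**2 = -63 + (-1)**2 = -63 + 1 = -62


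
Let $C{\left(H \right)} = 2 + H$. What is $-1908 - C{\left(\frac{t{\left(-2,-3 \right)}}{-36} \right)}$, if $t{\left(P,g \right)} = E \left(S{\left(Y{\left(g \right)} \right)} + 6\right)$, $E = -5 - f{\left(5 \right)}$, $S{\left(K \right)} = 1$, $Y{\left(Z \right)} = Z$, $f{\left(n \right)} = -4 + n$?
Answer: $- \frac{11467}{6} \approx -1911.2$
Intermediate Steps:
$E = -6$ ($E = -5 - \left(-4 + 5\right) = -5 - 1 = -6$)
$t{\left(P,g \right)} = -42$ ($t{\left(P,g \right)} = - 6 \left(1 + 6\right) = \left(-6\right) 7 = -42$)
$-1908 - C{\left(\frac{t{\left(-2,-3 \right)}}{-36} \right)} = -1908 - \left(2 - \frac{42}{-36}\right) = -1908 - \left(2 - - \frac{7}{6}\right) = -1908 - \left(2 + \frac{7}{6}\right) = -1908 - \frac{19}{6} = - \frac{11467}{6}$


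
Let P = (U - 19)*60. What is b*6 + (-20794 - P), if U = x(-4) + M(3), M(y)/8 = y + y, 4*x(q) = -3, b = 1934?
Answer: -10885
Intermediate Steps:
x(q) = -¾ (x(q) = (¼)*(-3) = -¾)
M(y) = 16*y (M(y) = 8*(y + y) = 8*(2*y) = 16*y)
U = 189/4 (U = -¾ + 16*3 = -¾ + 48 = 189/4 ≈ 47.250)
P = 1695 (P = (189/4 - 19)*60 = (113/4)*60 = 1695)
b*6 + (-20794 - P) = 1934*6 + (-20794 - 1*1695) = 11604 + (-20794 - 1695) = 11604 - 22489 = -10885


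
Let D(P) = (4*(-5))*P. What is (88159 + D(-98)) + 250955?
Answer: 341074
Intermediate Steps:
D(P) = -20*P
(88159 + D(-98)) + 250955 = (88159 - 20*(-98)) + 250955 = (88159 + 1960) + 250955 = 90119 + 250955 = 341074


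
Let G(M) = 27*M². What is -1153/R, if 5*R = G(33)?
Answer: -5765/29403 ≈ -0.19607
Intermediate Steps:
R = 29403/5 (R = (27*33²)/5 = (27*1089)/5 = (⅕)*29403 = 29403/5 ≈ 5880.6)
-1153/R = -1153/29403/5 = -1153*5/29403 = -5765/29403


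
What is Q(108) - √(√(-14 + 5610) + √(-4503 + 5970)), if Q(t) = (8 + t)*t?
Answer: 12528 - √(2*√1399 + 3*√163) ≈ 12517.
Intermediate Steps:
Q(t) = t*(8 + t)
Q(108) - √(√(-14 + 5610) + √(-4503 + 5970)) = 108*(8 + 108) - √(√(-14 + 5610) + √(-4503 + 5970)) = 108*116 - √(√5596 + √1467) = 12528 - √(2*√1399 + 3*√163)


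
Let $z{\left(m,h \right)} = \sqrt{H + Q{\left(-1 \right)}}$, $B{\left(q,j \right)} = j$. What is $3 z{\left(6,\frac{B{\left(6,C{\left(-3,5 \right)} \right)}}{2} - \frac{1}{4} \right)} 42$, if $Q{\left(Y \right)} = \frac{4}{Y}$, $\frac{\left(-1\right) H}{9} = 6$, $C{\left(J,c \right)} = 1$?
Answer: $126 i \sqrt{58} \approx 959.59 i$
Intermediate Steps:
$H = -54$ ($H = \left(-9\right) 6 = -54$)
$z{\left(m,h \right)} = i \sqrt{58}$ ($z{\left(m,h \right)} = \sqrt{-54 + \frac{4}{-1}} = \sqrt{-54 + 4 \left(-1\right)} = \sqrt{-54 - 4} = \sqrt{-58} = i \sqrt{58}$)
$3 z{\left(6,\frac{B{\left(6,C{\left(-3,5 \right)} \right)}}{2} - \frac{1}{4} \right)} 42 = 3 i \sqrt{58} \cdot 42 = 126 i \sqrt{58}$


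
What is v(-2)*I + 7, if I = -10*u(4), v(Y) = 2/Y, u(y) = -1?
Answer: -3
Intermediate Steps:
I = 10 (I = -10*(-1) = 10)
v(-2)*I + 7 = (2/(-2))*10 + 7 = (2*(-1/2))*10 + 7 = -1*10 + 7 = -10 + 7 = -3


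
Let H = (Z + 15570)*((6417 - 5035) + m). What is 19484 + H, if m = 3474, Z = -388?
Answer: 73743276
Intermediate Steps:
H = 73723792 (H = (-388 + 15570)*((6417 - 5035) + 3474) = 15182*(1382 + 3474) = 15182*4856 = 73723792)
19484 + H = 19484 + 73723792 = 73743276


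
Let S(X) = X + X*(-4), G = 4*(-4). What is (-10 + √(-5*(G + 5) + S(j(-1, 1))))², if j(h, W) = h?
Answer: (10 - √58)² ≈ 5.6845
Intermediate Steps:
G = -16
S(X) = -3*X (S(X) = X - 4*X = -3*X)
(-10 + √(-5*(G + 5) + S(j(-1, 1))))² = (-10 + √(-5*(-16 + 5) - 3*(-1)))² = (-10 + √(-5*(-11) + 3))² = (-10 + √(55 + 3))² = (-10 + √58)²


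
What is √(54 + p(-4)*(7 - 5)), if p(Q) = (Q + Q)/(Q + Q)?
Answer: 2*√14 ≈ 7.4833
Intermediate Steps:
p(Q) = 1 (p(Q) = (2*Q)/((2*Q)) = (2*Q)*(1/(2*Q)) = 1)
√(54 + p(-4)*(7 - 5)) = √(54 + 1*(7 - 5)) = √(54 + 1*2) = √(54 + 2) = √56 = 2*√14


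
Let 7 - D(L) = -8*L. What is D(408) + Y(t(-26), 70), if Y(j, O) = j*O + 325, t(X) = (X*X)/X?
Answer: 1776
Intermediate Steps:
t(X) = X (t(X) = X²/X = X)
Y(j, O) = 325 + O*j (Y(j, O) = O*j + 325 = 325 + O*j)
D(L) = 7 + 8*L (D(L) = 7 - (-8)*L = 7 + 8*L)
D(408) + Y(t(-26), 70) = (7 + 8*408) + (325 + 70*(-26)) = (7 + 3264) + (325 - 1820) = 3271 - 1495 = 1776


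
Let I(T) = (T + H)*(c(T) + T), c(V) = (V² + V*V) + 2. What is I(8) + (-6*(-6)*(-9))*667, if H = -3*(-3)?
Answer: -213762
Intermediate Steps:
c(V) = 2 + 2*V² (c(V) = (V² + V²) + 2 = 2*V² + 2 = 2 + 2*V²)
H = 9
I(T) = (9 + T)*(2 + T + 2*T²) (I(T) = (T + 9)*((2 + 2*T²) + T) = (9 + T)*(2 + T + 2*T²))
I(8) + (-6*(-6)*(-9))*667 = (18 + 2*8³ + 11*8 + 19*8²) + (-6*(-6)*(-9))*667 = (18 + 2*512 + 88 + 19*64) + (36*(-9))*667 = (18 + 1024 + 88 + 1216) - 324*667 = 2346 - 216108 = -213762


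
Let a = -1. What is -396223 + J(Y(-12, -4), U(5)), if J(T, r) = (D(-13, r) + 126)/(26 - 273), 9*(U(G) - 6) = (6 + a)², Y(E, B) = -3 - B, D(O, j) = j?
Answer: -880804942/2223 ≈ -3.9622e+5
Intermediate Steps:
U(G) = 79/9 (U(G) = 6 + (6 - 1)²/9 = 6 + (⅑)*5² = 6 + (⅑)*25 = 6 + 25/9 = 79/9)
J(T, r) = -126/247 - r/247 (J(T, r) = (r + 126)/(26 - 273) = (126 + r)/(-247) = (126 + r)*(-1/247) = -126/247 - r/247)
-396223 + J(Y(-12, -4), U(5)) = -396223 + (-126/247 - 1/247*79/9) = -396223 + (-126/247 - 79/2223) = -396223 - 1213/2223 = -880804942/2223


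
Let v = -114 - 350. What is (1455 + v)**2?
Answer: 982081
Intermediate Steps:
v = -464
(1455 + v)**2 = (1455 - 464)**2 = 991**2 = 982081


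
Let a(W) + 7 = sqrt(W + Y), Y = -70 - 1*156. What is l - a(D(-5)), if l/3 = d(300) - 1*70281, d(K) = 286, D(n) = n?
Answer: -209978 - I*sqrt(231) ≈ -2.0998e+5 - 15.199*I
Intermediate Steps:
Y = -226 (Y = -70 - 156 = -226)
a(W) = -7 + sqrt(-226 + W) (a(W) = -7 + sqrt(W - 226) = -7 + sqrt(-226 + W))
l = -209985 (l = 3*(286 - 1*70281) = 3*(286 - 70281) = 3*(-69995) = -209985)
l - a(D(-5)) = -209985 - (-7 + sqrt(-226 - 5)) = -209985 - (-7 + sqrt(-231)) = -209985 - (-7 + I*sqrt(231)) = -209985 + (7 - I*sqrt(231)) = -209978 - I*sqrt(231)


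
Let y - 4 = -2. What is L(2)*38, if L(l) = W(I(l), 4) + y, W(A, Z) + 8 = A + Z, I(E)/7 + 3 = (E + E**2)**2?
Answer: 8702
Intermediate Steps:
y = 2 (y = 4 - 2 = 2)
I(E) = -21 + 7*(E + E**2)**2
W(A, Z) = -8 + A + Z (W(A, Z) = -8 + (A + Z) = -8 + A + Z)
L(l) = -23 + 7*l**2*(1 + l)**2 (L(l) = (-8 + (-21 + 7*l**2*(1 + l)**2) + 4) + 2 = (-25 + 7*l**2*(1 + l)**2) + 2 = -23 + 7*l**2*(1 + l)**2)
L(2)*38 = (-23 + 7*2**2*(1 + 2)**2)*38 = (-23 + 7*4*3**2)*38 = (-23 + 7*4*9)*38 = (-23 + 252)*38 = 229*38 = 8702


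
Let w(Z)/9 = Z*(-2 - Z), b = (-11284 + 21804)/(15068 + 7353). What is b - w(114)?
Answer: 2668468256/22421 ≈ 1.1902e+5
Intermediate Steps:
b = 10520/22421 ≈ 0.46920
w(Z) = 9*Z*(-2 - Z) (w(Z) = 9*(Z*(-2 - Z)) = 9*Z*(-2 - Z))
b - w(114) = 10520/22421 - (-9)*114*(2 + 114) = 10520/22421 - (-9)*114*116 = 10520/22421 - 1*(-119016) = 10520/22421 + 119016 = 2668468256/22421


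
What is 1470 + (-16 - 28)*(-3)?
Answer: 1602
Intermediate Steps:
1470 + (-16 - 28)*(-3) = 1470 - 44*(-3) = 1470 + 132 = 1602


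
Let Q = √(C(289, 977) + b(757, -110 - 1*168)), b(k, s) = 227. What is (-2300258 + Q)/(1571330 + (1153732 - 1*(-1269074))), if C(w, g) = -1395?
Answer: -1150129/1997068 + I*√73/998534 ≈ -0.57591 + 8.5565e-6*I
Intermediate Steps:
Q = 4*I*√73 (Q = √(-1395 + 227) = √(-1168) = 4*I*√73 ≈ 34.176*I)
(-2300258 + Q)/(1571330 + (1153732 - 1*(-1269074))) = (-2300258 + 4*I*√73)/(1571330 + (1153732 - 1*(-1269074))) = (-2300258 + 4*I*√73)/(1571330 + (1153732 + 1269074)) = (-2300258 + 4*I*√73)/(1571330 + 2422806) = (-2300258 + 4*I*√73)/3994136 = (-2300258 + 4*I*√73)*(1/3994136) = -1150129/1997068 + I*√73/998534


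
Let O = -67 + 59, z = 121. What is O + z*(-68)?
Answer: -8236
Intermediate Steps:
O = -8
O + z*(-68) = -8 + 121*(-68) = -8 - 8228 = -8236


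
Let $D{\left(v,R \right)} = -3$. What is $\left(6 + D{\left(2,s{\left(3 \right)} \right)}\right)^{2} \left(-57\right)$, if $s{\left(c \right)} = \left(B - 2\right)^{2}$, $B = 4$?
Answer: $-513$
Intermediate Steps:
$s{\left(c \right)} = 4$ ($s{\left(c \right)} = \left(4 - 2\right)^{2} = 2^{2} = 4$)
$\left(6 + D{\left(2,s{\left(3 \right)} \right)}\right)^{2} \left(-57\right) = \left(6 - 3\right)^{2} \left(-57\right) = 3^{2} \left(-57\right) = 9 \left(-57\right) = -513$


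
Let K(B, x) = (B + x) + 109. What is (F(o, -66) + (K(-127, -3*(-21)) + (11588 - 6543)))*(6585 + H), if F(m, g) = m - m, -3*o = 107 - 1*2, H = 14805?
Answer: 108875100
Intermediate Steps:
o = -35 (o = -(107 - 1*2)/3 = -(107 - 2)/3 = -⅓*105 = -35)
K(B, x) = 109 + B + x
F(m, g) = 0
(F(o, -66) + (K(-127, -3*(-21)) + (11588 - 6543)))*(6585 + H) = (0 + ((109 - 127 - 3*(-21)) + (11588 - 6543)))*(6585 + 14805) = (0 + ((109 - 127 + 63) + 5045))*21390 = (0 + (45 + 5045))*21390 = (0 + 5090)*21390 = 5090*21390 = 108875100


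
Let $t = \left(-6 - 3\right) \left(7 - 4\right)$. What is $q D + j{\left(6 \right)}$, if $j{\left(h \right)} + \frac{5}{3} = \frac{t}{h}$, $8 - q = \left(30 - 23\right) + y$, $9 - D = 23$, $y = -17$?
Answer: $- \frac{1549}{6} \approx -258.17$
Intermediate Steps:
$D = -14$ ($D = 9 - 23 = -14$)
$t = -27$ ($t = \left(-9\right) 3 = -27$)
$q = 18$ ($q = 8 - \left(\left(30 - 23\right) - 17\right) = 8 - \left(7 - 17\right) = 8 - -10 = 8 + 10 = 18$)
$j{\left(h \right)} = - \frac{5}{3} - \frac{27}{h}$
$q D + j{\left(6 \right)} = 18 \left(-14\right) - \left(\frac{5}{3} + \frac{27}{6}\right) = -252 - \frac{37}{6} = - \frac{1549}{6}$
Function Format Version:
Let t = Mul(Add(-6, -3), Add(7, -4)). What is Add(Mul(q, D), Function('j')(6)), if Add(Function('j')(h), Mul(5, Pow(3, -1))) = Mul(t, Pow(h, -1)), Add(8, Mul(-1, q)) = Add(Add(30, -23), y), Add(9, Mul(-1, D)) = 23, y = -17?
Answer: Rational(-1549, 6) ≈ -258.17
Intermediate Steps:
D = -14 (D = Add(9, Mul(-1, 23)) = Add(9, -23) = -14)
t = -27 (t = Mul(-9, 3) = -27)
q = 18 (q = Add(8, Mul(-1, Add(Add(30, -23), -17))) = Add(8, Mul(-1, Add(7, -17))) = Add(8, Mul(-1, -10)) = Add(8, 10) = 18)
Function('j')(h) = Add(Rational(-5, 3), Mul(-27, Pow(h, -1)))
Add(Mul(q, D), Function('j')(6)) = Add(Mul(18, -14), Add(Rational(-5, 3), Mul(-27, Pow(6, -1)))) = Add(-252, Add(Rational(-5, 3), Mul(-27, Rational(1, 6)))) = Add(-252, Add(Rational(-5, 3), Rational(-9, 2))) = Add(-252, Rational(-37, 6)) = Rational(-1549, 6)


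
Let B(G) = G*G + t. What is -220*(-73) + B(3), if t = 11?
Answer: 16080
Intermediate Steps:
B(G) = 11 + G² (B(G) = G*G + 11 = G² + 11 = 11 + G²)
-220*(-73) + B(3) = -220*(-73) + (11 + 3²) = 16060 + (11 + 9) = 16060 + 20 = 16080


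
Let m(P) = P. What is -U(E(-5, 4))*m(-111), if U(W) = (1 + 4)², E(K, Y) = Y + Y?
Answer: 2775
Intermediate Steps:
E(K, Y) = 2*Y
U(W) = 25 (U(W) = 5² = 25)
-U(E(-5, 4))*m(-111) = -25*(-111) = -1*(-2775) = 2775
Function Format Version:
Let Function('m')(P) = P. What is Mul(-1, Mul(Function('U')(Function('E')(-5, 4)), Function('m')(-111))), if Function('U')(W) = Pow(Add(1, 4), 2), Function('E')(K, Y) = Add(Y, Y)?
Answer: 2775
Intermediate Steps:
Function('E')(K, Y) = Mul(2, Y)
Function('U')(W) = 25 (Function('U')(W) = Pow(5, 2) = 25)
Mul(-1, Mul(Function('U')(Function('E')(-5, 4)), Function('m')(-111))) = Mul(-1, Mul(25, -111)) = Mul(-1, -2775) = 2775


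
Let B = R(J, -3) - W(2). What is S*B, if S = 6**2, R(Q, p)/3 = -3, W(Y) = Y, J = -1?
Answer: -396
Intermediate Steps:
R(Q, p) = -9 (R(Q, p) = 3*(-3) = -9)
S = 36
B = -11 (B = -9 - 1*2 = -9 - 2 = -11)
S*B = 36*(-11) = -396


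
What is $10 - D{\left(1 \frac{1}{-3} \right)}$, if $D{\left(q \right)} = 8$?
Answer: $2$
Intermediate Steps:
$10 - D{\left(1 \frac{1}{-3} \right)} = 10 - 8 = 2$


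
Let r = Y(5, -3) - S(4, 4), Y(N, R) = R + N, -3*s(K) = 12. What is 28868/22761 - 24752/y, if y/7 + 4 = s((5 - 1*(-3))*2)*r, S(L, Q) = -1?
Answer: 5059049/22761 ≈ 222.27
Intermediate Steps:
s(K) = -4 (s(K) = -1/3*12 = -4)
Y(N, R) = N + R
r = 3 (r = (5 - 3) - 1*(-1) = 2 + 1 = 3)
y = -112 (y = -28 + 7*(-4*3) = -28 + 7*(-12) = -28 - 84 = -112)
28868/22761 - 24752/y = 28868/22761 - 24752/(-112) = 28868*(1/22761) - 24752*(-1/112) = 28868/22761 + 221 = 5059049/22761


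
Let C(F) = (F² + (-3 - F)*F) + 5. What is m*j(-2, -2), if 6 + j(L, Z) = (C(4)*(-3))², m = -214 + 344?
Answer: 56550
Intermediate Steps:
C(F) = 5 + F² + F*(-3 - F) (C(F) = (F² + F*(-3 - F)) + 5 = 5 + F² + F*(-3 - F))
m = 130
j(L, Z) = 435 (j(L, Z) = -6 + ((5 - 3*4)*(-3))² = -6 + ((5 - 12)*(-3))² = -6 + (-7*(-3))² = -6 + 21² = -6 + 441 = 435)
m*j(-2, -2) = 130*435 = 56550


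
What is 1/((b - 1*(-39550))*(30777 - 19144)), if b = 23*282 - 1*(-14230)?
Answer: 1/701074378 ≈ 1.4264e-9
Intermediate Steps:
b = 20716 (b = 6486 + 14230 = 20716)
1/((b - 1*(-39550))*(30777 - 19144)) = 1/((20716 - 1*(-39550))*(30777 - 19144)) = 1/((20716 + 39550)*11633) = 1/(60266*11633) = 1/701074378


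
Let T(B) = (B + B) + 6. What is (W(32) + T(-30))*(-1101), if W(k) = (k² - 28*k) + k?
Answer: -116706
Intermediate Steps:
T(B) = 6 + 2*B (T(B) = 2*B + 6 = 6 + 2*B)
W(k) = k² - 27*k
(W(32) + T(-30))*(-1101) = (32*(-27 + 32) + (6 + 2*(-30)))*(-1101) = (32*5 + (6 - 60))*(-1101) = (160 - 54)*(-1101) = 106*(-1101) = -116706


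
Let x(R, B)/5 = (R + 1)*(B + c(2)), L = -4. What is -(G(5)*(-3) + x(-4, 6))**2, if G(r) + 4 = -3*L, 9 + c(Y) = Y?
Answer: -81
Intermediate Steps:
c(Y) = -9 + Y
G(r) = 8 (G(r) = -4 - 3*(-4) = -4 + 12 = 8)
x(R, B) = 5*(1 + R)*(-7 + B) (x(R, B) = 5*((R + 1)*(B + (-9 + 2))) = 5*((1 + R)*(B - 7)) = 5*((1 + R)*(-7 + B)) = 5*(1 + R)*(-7 + B))
-(G(5)*(-3) + x(-4, 6))**2 = -(8*(-3) + (-35 - 35*(-4) + 5*6 + 5*6*(-4)))**2 = -(-24 + (-35 + 140 + 30 - 120))**2 = -(-24 + 15)**2 = -1*(-9)**2 = -1*81 = -81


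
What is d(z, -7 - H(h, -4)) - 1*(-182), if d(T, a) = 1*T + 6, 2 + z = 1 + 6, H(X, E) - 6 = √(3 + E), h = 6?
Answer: 193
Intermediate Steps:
H(X, E) = 6 + √(3 + E)
z = 5 (z = -2 + (1 + 6) = -2 + 7 = 5)
d(T, a) = 6 + T (d(T, a) = T + 6 = 6 + T)
d(z, -7 - H(h, -4)) - 1*(-182) = (6 + 5) - 1*(-182) = 11 + 182 = 193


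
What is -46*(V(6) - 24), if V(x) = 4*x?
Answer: 0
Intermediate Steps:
-46*(V(6) - 24) = -46*(4*6 - 24) = -46*(24 - 24) = -46*0 = 0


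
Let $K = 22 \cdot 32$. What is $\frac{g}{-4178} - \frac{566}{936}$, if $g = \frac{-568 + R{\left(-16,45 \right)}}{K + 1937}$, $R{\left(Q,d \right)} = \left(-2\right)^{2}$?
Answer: $- \frac{1561192891}{2581978932} \approx -0.60465$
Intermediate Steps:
$R{\left(Q,d \right)} = 4$
$K = 704$
$g = - \frac{564}{2641}$ ($g = \frac{-568 + 4}{704 + 1937} = - \frac{564}{2641} \approx -0.21356$)
$\frac{g}{-4178} - \frac{566}{936} = - \frac{564}{2641 \left(-4178\right)} - \frac{566}{936} = \left(- \frac{564}{2641}\right) \left(- \frac{1}{4178}\right) - \frac{283}{468} = \frac{282}{5517049} - \frac{283}{468} = - \frac{1561192891}{2581978932}$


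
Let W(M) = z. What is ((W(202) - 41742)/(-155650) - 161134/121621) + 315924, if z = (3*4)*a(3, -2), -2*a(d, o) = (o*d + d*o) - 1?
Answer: 2990259408326422/9465154325 ≈ 3.1592e+5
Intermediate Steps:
a(d, o) = ½ - d*o (a(d, o) = -((o*d + d*o) - 1)/2 = -((d*o + d*o) - 1)/2 = -(2*d*o - 1)/2 = -(-1 + 2*d*o)/2 = ½ - d*o)
z = 78 (z = (3*4)*(½ - 1*3*(-2)) = 12*(½ + 6) = 12*(13/2) = 78)
W(M) = 78
((W(202) - 41742)/(-155650) - 161134/121621) + 315924 = ((78 - 41742)/(-155650) - 161134/121621) + 315924 = (-41664*(-1/155650) - 161134*1/121621) + 315924 = (20832/77825 - 161134/121621) + 315924 = -10006644878/9465154325 + 315924 = 2990259408326422/9465154325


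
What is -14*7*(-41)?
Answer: 4018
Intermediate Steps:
-14*7*(-41) = -98*(-41) = 4018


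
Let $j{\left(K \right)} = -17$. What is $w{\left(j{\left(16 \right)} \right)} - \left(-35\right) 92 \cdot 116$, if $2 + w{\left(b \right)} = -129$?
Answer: $373389$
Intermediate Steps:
$w{\left(b \right)} = -131$ ($w{\left(b \right)} = -2 - 129 = -131$)
$w{\left(j{\left(16 \right)} \right)} - \left(-35\right) 92 \cdot 116 = -131 - \left(-35\right) 92 \cdot 116 = -131 - \left(-3220\right) 116 = -131 - -373520 = -131 + 373520 = 373389$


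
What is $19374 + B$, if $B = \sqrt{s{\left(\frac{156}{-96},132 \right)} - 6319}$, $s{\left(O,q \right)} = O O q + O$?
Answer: $19374 + \frac{3 i \sqrt{10617}}{4} \approx 19374.0 + 77.279 i$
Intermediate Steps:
$s{\left(O,q \right)} = O + q O^{2}$ ($s{\left(O,q \right)} = O^{2} q + O = q O^{2} + O = O + q O^{2}$)
$B = \frac{3 i \sqrt{10617}}{4}$ ($B = \sqrt{\frac{156}{-96} \left(1 + \frac{156}{-96} \cdot 132\right) - 6319} = \sqrt{156 \left(- \frac{1}{96}\right) \left(1 + 156 \left(- \frac{1}{96}\right) 132\right) - 6319} = \sqrt{- \frac{13 \left(1 - \frac{429}{2}\right)}{8} - 6319} = \sqrt{\left(- \frac{13}{8}\right) \left(- \frac{427}{2}\right) - 6319} = \sqrt{\frac{5551}{16} - 6319} = \sqrt{- \frac{95553}{16}} = \frac{3 i \sqrt{10617}}{4} \approx 77.279 i$)
$19374 + B = 19374 + \frac{3 i \sqrt{10617}}{4}$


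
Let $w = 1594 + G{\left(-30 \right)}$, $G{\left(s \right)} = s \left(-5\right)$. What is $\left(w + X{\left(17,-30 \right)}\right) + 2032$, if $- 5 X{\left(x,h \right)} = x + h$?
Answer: $\frac{18893}{5} \approx 3778.6$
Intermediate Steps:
$G{\left(s \right)} = - 5 s$
$X{\left(x,h \right)} = - \frac{h}{5} - \frac{x}{5}$ ($X{\left(x,h \right)} = - \frac{x + h}{5} = - \frac{h + x}{5} = - \frac{h}{5} - \frac{x}{5}$)
$w = 1744$ ($w = 1594 - -150 = 1594 + 150 = 1744$)
$\left(w + X{\left(17,-30 \right)}\right) + 2032 = \left(1744 - - \frac{13}{5}\right) + 2032 = \left(1744 + \left(6 - \frac{17}{5}\right)\right) + 2032 = \left(1744 + \frac{13}{5}\right) + 2032 = \frac{8733}{5} + 2032 = \frac{18893}{5}$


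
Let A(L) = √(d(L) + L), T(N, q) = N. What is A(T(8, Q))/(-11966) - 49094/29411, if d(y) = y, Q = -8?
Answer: -293788224/175966013 ≈ -1.6696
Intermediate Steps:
A(L) = √2*√L (A(L) = √(L + L) = √(2*L) = √2*√L)
A(T(8, Q))/(-11966) - 49094/29411 = (√2*√8)/(-11966) - 49094/29411 = (√2*(2*√2))*(-1/11966) - 49094*1/29411 = 4*(-1/11966) - 49094/29411 = -2/5983 - 49094/29411 = -293788224/175966013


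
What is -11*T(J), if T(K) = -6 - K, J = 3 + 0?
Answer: 99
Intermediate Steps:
J = 3
-11*T(J) = -11*(-6 - 1*3) = -11*(-6 - 3) = -11*(-9) = 99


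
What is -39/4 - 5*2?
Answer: -79/4 ≈ -19.750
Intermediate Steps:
-39/4 - 5*2 = -39*1/4 - 10 = -39/4 - 10 = -79/4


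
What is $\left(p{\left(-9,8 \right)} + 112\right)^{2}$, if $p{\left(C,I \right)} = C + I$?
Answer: $12321$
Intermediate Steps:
$\left(p{\left(-9,8 \right)} + 112\right)^{2} = \left(\left(-9 + 8\right) + 112\right)^{2} = \left(-1 + 112\right)^{2} = 111^{2} = 12321$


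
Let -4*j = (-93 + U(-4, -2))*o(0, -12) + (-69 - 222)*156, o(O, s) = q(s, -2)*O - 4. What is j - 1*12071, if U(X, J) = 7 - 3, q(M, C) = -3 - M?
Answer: -811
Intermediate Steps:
U(X, J) = 4
o(O, s) = -4 + O*(-3 - s) (o(O, s) = (-3 - s)*O - 4 = O*(-3 - s) - 4 = -4 + O*(-3 - s))
j = 11260 (j = -((-93 + 4)*(-4 - 1*0*(3 - 12)) + (-69 - 222)*156)/4 = -(-89*(-4 - 1*0*(-9)) - 291*156)/4 = -(-89*(-4 + 0) - 45396)/4 = -(-89*(-4) - 45396)/4 = -(356 - 45396)/4 = -¼*(-45040) = 11260)
j - 1*12071 = 11260 - 1*12071 = 11260 - 12071 = -811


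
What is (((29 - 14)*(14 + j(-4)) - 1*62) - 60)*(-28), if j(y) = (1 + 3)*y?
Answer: 4256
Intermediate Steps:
j(y) = 4*y
(((29 - 14)*(14 + j(-4)) - 1*62) - 60)*(-28) = (((29 - 14)*(14 + 4*(-4)) - 1*62) - 60)*(-28) = ((15*(14 - 16) - 62) - 60)*(-28) = ((15*(-2) - 62) - 60)*(-28) = ((-30 - 62) - 60)*(-28) = (-92 - 60)*(-28) = -152*(-28) = 4256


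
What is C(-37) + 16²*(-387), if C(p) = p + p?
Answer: -99146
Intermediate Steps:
C(p) = 2*p
C(-37) + 16²*(-387) = 2*(-37) + 16²*(-387) = -74 + 256*(-387) = -74 - 99072 = -99146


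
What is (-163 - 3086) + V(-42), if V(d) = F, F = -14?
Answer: -3263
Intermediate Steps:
V(d) = -14
(-163 - 3086) + V(-42) = (-163 - 3086) - 14 = -3249 - 14 = -3263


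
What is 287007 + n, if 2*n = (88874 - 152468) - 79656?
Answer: 215382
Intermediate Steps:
n = -71625 (n = ((88874 - 152468) - 79656)/2 = (-63594 - 79656)/2 = (½)*(-143250) = -71625)
287007 + n = 287007 - 71625 = 215382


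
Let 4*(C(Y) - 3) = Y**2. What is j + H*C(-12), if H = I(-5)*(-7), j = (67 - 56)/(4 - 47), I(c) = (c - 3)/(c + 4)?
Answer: -93923/43 ≈ -2184.3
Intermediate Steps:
I(c) = (-3 + c)/(4 + c)
C(Y) = 3 + Y**2/4
j = -11/43 (j = 11/(-43) = 11*(-1/43) = -11/43 ≈ -0.25581)
H = -56 (H = ((-3 - 5)/(4 - 5))*(-7) = (-8/(-1))*(-7) = -1*(-8)*(-7) = 8*(-7) = -56)
j + H*C(-12) = -11/43 - 56*(3 + (1/4)*(-12)**2) = -11/43 - 56*(3 + (1/4)*144) = -11/43 - 56*(3 + 36) = -11/43 - 56*39 = -11/43 - 2184 = -93923/43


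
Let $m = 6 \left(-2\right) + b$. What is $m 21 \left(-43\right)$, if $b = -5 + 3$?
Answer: $12642$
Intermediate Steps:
$b = -2$
$m = -14$ ($m = 6 \left(-2\right) - 2 = -12 - 2 = -14$)
$m 21 \left(-43\right) = \left(-14\right) 21 \left(-43\right) = \left(-294\right) \left(-43\right) = 12642$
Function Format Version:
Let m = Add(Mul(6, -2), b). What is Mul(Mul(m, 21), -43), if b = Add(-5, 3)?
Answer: 12642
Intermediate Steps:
b = -2
m = -14 (m = Add(Mul(6, -2), -2) = Add(-12, -2) = -14)
Mul(Mul(m, 21), -43) = Mul(Mul(-14, 21), -43) = Mul(-294, -43) = 12642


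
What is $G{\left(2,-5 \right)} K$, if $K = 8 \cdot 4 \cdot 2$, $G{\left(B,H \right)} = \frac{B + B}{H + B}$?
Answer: $- \frac{256}{3} \approx -85.333$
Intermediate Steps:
$G{\left(B,H \right)} = \frac{2 B}{B + H}$
$K = 64$ ($K = 32 \cdot 2 = 64$)
$G{\left(2,-5 \right)} K = 2 \cdot 2 \frac{1}{2 - 5} \cdot 64 = 2 \cdot 2 \frac{1}{-3} \cdot 64 = 2 \cdot 2 \left(- \frac{1}{3}\right) 64 = \left(- \frac{4}{3}\right) 64 = - \frac{256}{3}$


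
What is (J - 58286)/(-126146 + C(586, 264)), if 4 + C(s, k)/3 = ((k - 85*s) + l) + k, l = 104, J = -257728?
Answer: 158007/136846 ≈ 1.1546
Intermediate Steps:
C(s, k) = 300 - 255*s + 6*k (C(s, k) = -12 + 3*(((k - 85*s) + 104) + k) = -12 + 3*((104 + k - 85*s) + k) = -12 + 3*(104 - 85*s + 2*k) = -12 + (312 - 255*s + 6*k) = 300 - 255*s + 6*k)
(J - 58286)/(-126146 + C(586, 264)) = (-257728 - 58286)/(-126146 + (300 - 255*586 + 6*264)) = -316014/(-126146 + (300 - 149430 + 1584)) = -316014/(-126146 - 147546) = -316014/(-273692) = -316014*(-1/273692) = 158007/136846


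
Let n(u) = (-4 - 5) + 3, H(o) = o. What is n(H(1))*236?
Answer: -1416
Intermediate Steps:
n(u) = -6 (n(u) = -9 + 3 = -6)
n(H(1))*236 = -6*236 = -1416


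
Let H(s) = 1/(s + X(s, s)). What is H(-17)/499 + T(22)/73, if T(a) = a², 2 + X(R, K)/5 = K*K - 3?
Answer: 338847021/51107081 ≈ 6.6301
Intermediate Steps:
X(R, K) = -25 + 5*K² (X(R, K) = -10 + 5*(K*K - 3) = -10 + 5*(K² - 3) = -10 + 5*(-3 + K²) = -10 + (-15 + 5*K²) = -25 + 5*K²)
H(s) = 1/(-25 + s + 5*s²) (H(s) = 1/(s + (-25 + 5*s²)) = 1/(-25 + s + 5*s²))
H(-17)/499 + T(22)/73 = 1/(-25 - 17 + 5*(-17)²*499) + 22²/73 = (1/499)/(-25 - 17 + 5*289) + 484*(1/73) = (1/499)/(-25 - 17 + 1445) + 484/73 = (1/499)/1403 + 484/73 = (1/1403)*(1/499) + 484/73 = 1/700097 + 484/73 = 338847021/51107081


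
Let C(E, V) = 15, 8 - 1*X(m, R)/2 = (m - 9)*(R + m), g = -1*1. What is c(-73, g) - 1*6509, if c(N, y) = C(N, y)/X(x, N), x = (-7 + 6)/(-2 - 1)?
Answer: -72848863/11192 ≈ -6509.0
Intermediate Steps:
x = ⅓ (x = -1/(-3) = -1*(-⅓) = ⅓ ≈ 0.33333)
g = -1
X(m, R) = 16 - 2*(-9 + m)*(R + m) (X(m, R) = 16 - 2*(m - 9)*(R + m) = 16 - 2*(-9 + m)*(R + m))
c(N, y) = 15/(196/9 + 52*N/3) (c(N, y) = 15/(16 - 2*(⅓)² + 18*N + 18*(⅓) - 2*N*⅓) = 15/(16 - 2*⅑ + 18*N + 6 - 2*N/3) = 15/(16 - 2/9 + 18*N + 6 - 2*N/3) = 15/(196/9 + 52*N/3))
c(-73, g) - 1*6509 = 135/(4*(49 + 39*(-73))) - 1*6509 = 135/(4*(49 - 2847)) - 6509 = (135/4)/(-2798) - 6509 = (135/4)*(-1/2798) - 6509 = -135/11192 - 6509 = -72848863/11192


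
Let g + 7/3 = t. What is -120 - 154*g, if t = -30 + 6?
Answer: 11806/3 ≈ 3935.3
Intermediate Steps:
t = -24
g = -79/3 (g = -7/3 - 24 = -79/3 ≈ -26.333)
-120 - 154*g = -120 - 154*(-79/3) = -120 + 12166/3 = 11806/3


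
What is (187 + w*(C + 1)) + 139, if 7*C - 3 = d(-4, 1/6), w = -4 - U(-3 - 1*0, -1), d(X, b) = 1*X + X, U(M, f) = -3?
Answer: 2280/7 ≈ 325.71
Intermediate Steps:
d(X, b) = 2*X (d(X, b) = X + X = 2*X)
w = -1 (w = -4 - 1*(-3) = -4 + 3 = -1)
C = -5/7 (C = 3/7 + (2*(-4))/7 = 3/7 + (1/7)*(-8) = 3/7 - 8/7 = -5/7 ≈ -0.71429)
(187 + w*(C + 1)) + 139 = (187 - (-5/7 + 1)) + 139 = (187 - 1*2/7) + 139 = (187 - 2/7) + 139 = 1307/7 + 139 = 2280/7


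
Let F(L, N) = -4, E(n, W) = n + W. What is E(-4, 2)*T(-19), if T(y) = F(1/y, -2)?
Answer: 8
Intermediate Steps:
E(n, W) = W + n
T(y) = -4
E(-4, 2)*T(-19) = (2 - 4)*(-4) = -2*(-4) = 8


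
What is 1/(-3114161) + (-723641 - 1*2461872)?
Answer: -9920200349594/3114161 ≈ -3.1855e+6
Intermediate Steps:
1/(-3114161) + (-723641 - 1*2461872) = -1/3114161 + (-723641 - 2461872) = -1/3114161 - 3185513 = -9920200349594/3114161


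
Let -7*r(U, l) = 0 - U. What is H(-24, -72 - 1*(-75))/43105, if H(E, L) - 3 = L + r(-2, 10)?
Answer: 8/60347 ≈ 0.00013257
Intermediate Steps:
r(U, l) = U/7 (r(U, l) = -(0 - U)/7 = -(-1)*U/7 = U/7)
H(E, L) = 19/7 + L (H(E, L) = 3 + (L + (1/7)*(-2)) = 3 + (L - 2/7) = 3 + (-2/7 + L) = 19/7 + L)
H(-24, -72 - 1*(-75))/43105 = (19/7 + (-72 - 1*(-75)))/43105 = (19/7 + (-72 + 75))*(1/43105) = (19/7 + 3)*(1/43105) = (40/7)*(1/43105) = 8/60347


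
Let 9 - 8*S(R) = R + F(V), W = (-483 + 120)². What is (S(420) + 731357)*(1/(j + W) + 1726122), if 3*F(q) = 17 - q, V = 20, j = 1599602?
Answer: 8742197350133112649/6925484 ≈ 1.2623e+12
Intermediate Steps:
W = 131769 (W = (-363)² = 131769)
F(q) = 17/3 - q/3 (F(q) = (17 - q)/3 = 17/3 - q/3)
S(R) = 5/4 - R/8 (S(R) = 9/8 - (R + (17/3 - ⅓*20))/8 = 9/8 - (R + (17/3 - 20/3))/8 = 9/8 - (R - 1)/8 = 9/8 - (-1 + R)/8 = 9/8 + (⅛ - R/8) = 5/4 - R/8)
(S(420) + 731357)*(1/(j + W) + 1726122) = ((5/4 - ⅛*420) + 731357)*(1/(1599602 + 131769) + 1726122) = ((5/4 - 105/2) + 731357)*(1/1731371 + 1726122) = (-205/4 + 731357)*(1/1731371 + 1726122) = (2925223/4)*(2988557573263/1731371) = 8742197350133112649/6925484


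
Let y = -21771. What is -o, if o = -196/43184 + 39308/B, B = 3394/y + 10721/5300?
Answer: -48966377574082541/2325660188036 ≈ -21055.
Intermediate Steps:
B = 215418691/115386300 (B = 3394/(-21771) + 10721/5300 = 3394*(-1/21771) + 10721*(1/5300) = -3394/21771 + 10721/5300 = 215418691/115386300 ≈ 1.8669)
o = 48966377574082541/2325660188036 (o = -196/43184 + 39308/(215418691/115386300) = -196*1/43184 + 39308*(115386300/215418691) = -49/10796 + 4535604680400/215418691 = 48966377574082541/2325660188036 ≈ 21055.)
-o = -1*48966377574082541/2325660188036 = -48966377574082541/2325660188036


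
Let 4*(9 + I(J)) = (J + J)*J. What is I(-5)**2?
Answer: 49/4 ≈ 12.250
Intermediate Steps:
I(J) = -9 + J**2/2 (I(J) = -9 + ((J + J)*J)/4 = -9 + ((2*J)*J)/4 = -9 + (2*J**2)/4 = -9 + J**2/2)
I(-5)**2 = (-9 + (1/2)*(-5)**2)**2 = (-9 + (1/2)*25)**2 = (-9 + 25/2)**2 = (7/2)**2 = 49/4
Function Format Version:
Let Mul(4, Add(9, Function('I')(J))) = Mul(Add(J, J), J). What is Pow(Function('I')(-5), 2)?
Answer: Rational(49, 4) ≈ 12.250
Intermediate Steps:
Function('I')(J) = Add(-9, Mul(Rational(1, 2), Pow(J, 2))) (Function('I')(J) = Add(-9, Mul(Rational(1, 4), Mul(Add(J, J), J))) = Add(-9, Mul(Rational(1, 4), Mul(Mul(2, J), J))) = Add(-9, Mul(Rational(1, 4), Mul(2, Pow(J, 2)))) = Add(-9, Mul(Rational(1, 2), Pow(J, 2))))
Pow(Function('I')(-5), 2) = Pow(Add(-9, Mul(Rational(1, 2), Pow(-5, 2))), 2) = Pow(Add(-9, Mul(Rational(1, 2), 25)), 2) = Pow(Add(-9, Rational(25, 2)), 2) = Pow(Rational(7, 2), 2) = Rational(49, 4)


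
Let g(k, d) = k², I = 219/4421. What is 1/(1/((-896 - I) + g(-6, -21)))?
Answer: -3802279/4421 ≈ -860.05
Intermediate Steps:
I = 219/4421 (I = 219*(1/4421) = 219/4421 ≈ 0.049536)
1/(1/((-896 - I) + g(-6, -21))) = 1/(1/((-896 - 1*219/4421) + (-6)²)) = 1/(1/((-896 - 219/4421) + 36)) = 1/(1/(-3961435/4421 + 36)) = 1/(1/(-3802279/4421)) = 1/(-4421/3802279) = -3802279/4421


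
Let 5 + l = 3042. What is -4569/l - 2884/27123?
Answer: -132683695/82372551 ≈ -1.6108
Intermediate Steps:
l = 3037 (l = -5 + 3042 = 3037)
-4569/l - 2884/27123 = -4569/3037 - 2884/27123 = -132683695/82372551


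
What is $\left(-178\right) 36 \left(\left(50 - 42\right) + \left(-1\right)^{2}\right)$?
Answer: $-57672$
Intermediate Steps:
$\left(-178\right) 36 \left(\left(50 - 42\right) + \left(-1\right)^{2}\right) = - 6408 \left(8 + 1\right) = \left(-6408\right) 9 = -57672$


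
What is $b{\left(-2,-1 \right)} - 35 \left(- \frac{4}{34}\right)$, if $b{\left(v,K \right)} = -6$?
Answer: $- \frac{32}{17} \approx -1.8824$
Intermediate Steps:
$b{\left(-2,-1 \right)} - 35 \left(- \frac{4}{34}\right) = -6 - 35 \left(- \frac{4}{34}\right) = -6 - 35 \left(\left(-4\right) \frac{1}{34}\right) = -6 - - \frac{70}{17} = -6 + \frac{70}{17} = - \frac{32}{17}$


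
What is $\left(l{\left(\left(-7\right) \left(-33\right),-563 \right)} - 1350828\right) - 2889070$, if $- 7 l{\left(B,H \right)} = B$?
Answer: $-4239931$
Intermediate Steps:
$l{\left(B,H \right)} = - \frac{B}{7}$
$\left(l{\left(\left(-7\right) \left(-33\right),-563 \right)} - 1350828\right) - 2889070 = \left(- \frac{\left(-7\right) \left(-33\right)}{7} - 1350828\right) - 2889070 = \left(\left(- \frac{1}{7}\right) 231 - 1350828\right) - 2889070 = \left(-33 - 1350828\right) - 2889070 = -1350861 - 2889070 = -4239931$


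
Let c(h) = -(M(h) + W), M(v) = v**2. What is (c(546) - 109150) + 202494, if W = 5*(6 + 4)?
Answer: -204822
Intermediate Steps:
W = 50 (W = 5*10 = 50)
c(h) = -50 - h**2 (c(h) = -(h**2 + 50) = -(50 + h**2) = -50 - h**2)
(c(546) - 109150) + 202494 = ((-50 - 1*546**2) - 109150) + 202494 = ((-50 - 1*298116) - 109150) + 202494 = ((-50 - 298116) - 109150) + 202494 = (-298166 - 109150) + 202494 = -407316 + 202494 = -204822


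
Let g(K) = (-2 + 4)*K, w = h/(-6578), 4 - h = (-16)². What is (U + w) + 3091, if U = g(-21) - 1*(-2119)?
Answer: 16997678/3289 ≈ 5168.0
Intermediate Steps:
h = -252 (h = 4 - 1*(-16)² = 4 - 1*256 = 4 - 256 = -252)
w = 126/3289 (w = -252/(-6578) = -252*(-1/6578) = 126/3289 ≈ 0.038310)
g(K) = 2*K
U = 2077 (U = 2*(-21) - 1*(-2119) = -42 + 2119 = 2077)
(U + w) + 3091 = (2077 + 126/3289) + 3091 = 6831379/3289 + 3091 = 16997678/3289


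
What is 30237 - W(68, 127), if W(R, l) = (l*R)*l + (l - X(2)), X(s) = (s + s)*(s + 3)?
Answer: -1066642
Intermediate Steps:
X(s) = 2*s*(3 + s) (X(s) = (2*s)*(3 + s) = 2*s*(3 + s))
W(R, l) = -20 + l + R*l**2 (W(R, l) = (l*R)*l + (l - 2*2*(3 + 2)) = (R*l)*l + (l - 2*2*5) = R*l**2 + (l - 1*20) = R*l**2 + (l - 20) = R*l**2 + (-20 + l) = -20 + l + R*l**2)
30237 - W(68, 127) = 30237 - (-20 + 127 + 68*127**2) = 30237 - (-20 + 127 + 68*16129) = 30237 - (-20 + 127 + 1096772) = 30237 - 1*1096879 = 30237 - 1096879 = -1066642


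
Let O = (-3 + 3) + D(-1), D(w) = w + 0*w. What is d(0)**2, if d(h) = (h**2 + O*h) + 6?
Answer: 36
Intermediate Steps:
D(w) = w (D(w) = w + 0 = w)
O = -1 (O = (-3 + 3) - 1 = 0 - 1 = -1)
d(h) = 6 + h**2 - h (d(h) = (h**2 - h) + 6 = 6 + h**2 - h)
d(0)**2 = (6 + 0**2 - 1*0)**2 = (6 + 0 + 0)**2 = 6**2 = 36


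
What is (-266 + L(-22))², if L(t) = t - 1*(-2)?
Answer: 81796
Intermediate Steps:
L(t) = 2 + t (L(t) = t + 2 = 2 + t)
(-266 + L(-22))² = (-266 + (2 - 22))² = (-266 - 20)² = (-286)² = 81796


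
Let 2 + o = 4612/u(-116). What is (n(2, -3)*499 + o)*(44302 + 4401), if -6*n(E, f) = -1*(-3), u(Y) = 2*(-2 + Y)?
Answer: -1557668049/118 ≈ -1.3201e+7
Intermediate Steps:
u(Y) = -4 + 2*Y
n(E, f) = -½ (n(E, f) = -(-1)*(-3)/6 = -⅙*3 = -½)
o = -1271/59 (o = -2 + 4612/(-4 + 2*(-116)) = -2 + 4612/(-4 - 232) = -2 + 4612/(-236) = -2 + 4612*(-1/236) = -2 - 1153/59 = -1271/59 ≈ -21.542)
(n(2, -3)*499 + o)*(44302 + 4401) = (-½*499 - 1271/59)*(44302 + 4401) = (-499/2 - 1271/59)*48703 = -31983/118*48703 = -1557668049/118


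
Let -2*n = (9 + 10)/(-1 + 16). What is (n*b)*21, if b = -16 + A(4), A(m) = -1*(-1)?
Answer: 399/2 ≈ 199.50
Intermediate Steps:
A(m) = 1
n = -19/30 (n = -(9 + 10)/(2*(-1 + 16)) = -19/(2*15) = -1/2*19/15 = -19/30 ≈ -0.63333)
b = -15 (b = -16 + 1 = -15)
(n*b)*21 = -19/30*(-15)*21 = (19/2)*21 = 399/2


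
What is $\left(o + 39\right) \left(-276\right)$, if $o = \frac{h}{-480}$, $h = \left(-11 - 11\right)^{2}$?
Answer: $- \frac{104857}{10} \approx -10486.0$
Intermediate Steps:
$h = 484$ ($h = \left(-22\right)^{2} = 484$)
$o = - \frac{121}{120}$ ($o = \frac{484}{-480} = 484 \left(- \frac{1}{480}\right) = - \frac{121}{120} \approx -1.0083$)
$\left(o + 39\right) \left(-276\right) = \left(- \frac{121}{120} + 39\right) \left(-276\right) = \frac{4559}{120} \left(-276\right) = - \frac{104857}{10}$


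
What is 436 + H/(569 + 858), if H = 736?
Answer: 622908/1427 ≈ 436.52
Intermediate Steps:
436 + H/(569 + 858) = 436 + 736/(569 + 858) = 436 + 736/1427 = 622908/1427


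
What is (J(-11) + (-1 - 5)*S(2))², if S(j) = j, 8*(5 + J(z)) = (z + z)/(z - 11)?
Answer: 18225/64 ≈ 284.77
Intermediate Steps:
J(z) = -5 + z/(4*(-11 + z)) (J(z) = -5 + ((z + z)/(z - 11))/8 = -5 + ((2*z)/(-11 + z))/8 = -5 + (2*z/(-11 + z))/8 = -5 + z/(4*(-11 + z)))
(J(-11) + (-1 - 5)*S(2))² = ((220 - 19*(-11))/(4*(-11 - 11)) + (-1 - 5)*2)² = ((¼)*(220 + 209)/(-22) - 6*2)² = ((¼)*(-1/22)*429 - 12)² = (-39/8 - 12)² = (-135/8)² = 18225/64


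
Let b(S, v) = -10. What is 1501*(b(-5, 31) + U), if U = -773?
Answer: -1175283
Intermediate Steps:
1501*(b(-5, 31) + U) = 1501*(-10 - 773) = 1501*(-783) = -1175283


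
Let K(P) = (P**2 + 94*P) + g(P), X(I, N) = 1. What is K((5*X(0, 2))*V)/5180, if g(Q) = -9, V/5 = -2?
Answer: -2209/5180 ≈ -0.42645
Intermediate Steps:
V = -10 (V = 5*(-2) = -10)
K(P) = -9 + P**2 + 94*P (K(P) = (P**2 + 94*P) - 9 = -9 + P**2 + 94*P)
K((5*X(0, 2))*V)/5180 = (-9 + ((5*1)*(-10))**2 + 94*((5*1)*(-10)))/5180 = (-9 + (5*(-10))**2 + 94*(5*(-10)))*(1/5180) = (-9 + (-50)**2 + 94*(-50))*(1/5180) = (-9 + 2500 - 4700)*(1/5180) = -2209*1/5180 = -2209/5180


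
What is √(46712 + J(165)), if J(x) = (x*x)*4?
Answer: 2*√38903 ≈ 394.48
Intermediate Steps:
J(x) = 4*x² (J(x) = x²*4 = 4*x²)
√(46712 + J(165)) = √(46712 + 4*165²) = √(46712 + 4*27225) = √(46712 + 108900) = √155612 = 2*√38903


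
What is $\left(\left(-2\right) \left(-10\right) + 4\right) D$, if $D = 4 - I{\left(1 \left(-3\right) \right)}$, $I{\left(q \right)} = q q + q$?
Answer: $-48$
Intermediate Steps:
$I{\left(q \right)} = q + q^{2}$ ($I{\left(q \right)} = q^{2} + q = q + q^{2}$)
$D = -2$ ($D = 4 - 1 \left(-3\right) \left(1 + 1 \left(-3\right)\right) = 4 - - 3 \left(1 - 3\right) = 4 - \left(-3\right) \left(-2\right) = 4 - 6 = -2$)
$\left(\left(-2\right) \left(-10\right) + 4\right) D = \left(\left(-2\right) \left(-10\right) + 4\right) \left(-2\right) = \left(20 + 4\right) \left(-2\right) = 24 \left(-2\right) = -48$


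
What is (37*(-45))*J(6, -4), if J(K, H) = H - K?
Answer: 16650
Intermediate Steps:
(37*(-45))*J(6, -4) = (37*(-45))*(-4 - 1*6) = -1665*(-4 - 6) = -1665*(-10) = 16650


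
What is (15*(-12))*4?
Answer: -720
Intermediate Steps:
(15*(-12))*4 = -180*4 = -720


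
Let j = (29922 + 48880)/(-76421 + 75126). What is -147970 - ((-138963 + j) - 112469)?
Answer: 134062092/1295 ≈ 1.0352e+5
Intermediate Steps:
j = -78802/1295 (j = 78802/(-1295) = 78802*(-1/1295) = -78802/1295 ≈ -60.851)
-147970 - ((-138963 + j) - 112469) = -147970 - ((-138963 - 78802/1295) - 112469) = -147970 - (-180035887/1295 - 112469) = -147970 - 1*(-325683242/1295) = -147970 + 325683242/1295 = 134062092/1295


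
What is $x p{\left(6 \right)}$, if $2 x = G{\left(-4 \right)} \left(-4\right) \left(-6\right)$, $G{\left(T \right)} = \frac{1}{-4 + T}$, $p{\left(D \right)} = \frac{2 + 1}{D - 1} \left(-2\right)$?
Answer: $\frac{9}{5} \approx 1.8$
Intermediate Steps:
$p{\left(D \right)} = - \frac{6}{-1 + D}$ ($p{\left(D \right)} = \frac{3}{-1 + D} \left(-2\right) = - \frac{6}{-1 + D}$)
$x = - \frac{3}{2}$ ($x = \frac{\frac{1}{-4 - 4} \left(-4\right) \left(-6\right)}{2} = \frac{\frac{1}{-8} \left(-4\right) \left(-6\right)}{2} = \frac{\left(- \frac{1}{8}\right) \left(-4\right) \left(-6\right)}{2} = \frac{\frac{1}{2} \left(-6\right)}{2} = \frac{1}{2} \left(-3\right) = - \frac{3}{2} \approx -1.5$)
$x p{\left(6 \right)} = - \frac{3 \left(- \frac{6}{-1 + 6}\right)}{2} = - \frac{3 \left(- \frac{6}{5}\right)}{2} = - \frac{3 \left(\left(-6\right) \frac{1}{5}\right)}{2} = \left(- \frac{3}{2}\right) \left(- \frac{6}{5}\right) = \frac{9}{5}$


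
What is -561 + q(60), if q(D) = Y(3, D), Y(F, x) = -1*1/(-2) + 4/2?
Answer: -1117/2 ≈ -558.50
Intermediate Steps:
Y(F, x) = 5/2 (Y(F, x) = -1*(-½) + 4*(½) = ½ + 2 = 5/2)
q(D) = 5/2
-561 + q(60) = -561 + 5/2 = -1117/2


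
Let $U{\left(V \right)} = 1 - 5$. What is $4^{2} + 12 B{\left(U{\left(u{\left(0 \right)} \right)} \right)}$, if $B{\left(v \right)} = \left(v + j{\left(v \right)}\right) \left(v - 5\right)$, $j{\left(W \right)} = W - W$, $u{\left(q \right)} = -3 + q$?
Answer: $448$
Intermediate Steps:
$j{\left(W \right)} = 0$
$U{\left(V \right)} = -4$
$B{\left(v \right)} = v \left(-5 + v\right)$ ($B{\left(v \right)} = \left(v + 0\right) \left(v - 5\right) = v \left(-5 + v\right)$)
$4^{2} + 12 B{\left(U{\left(u{\left(0 \right)} \right)} \right)} = 4^{2} + 12 \left(- 4 \left(-5 - 4\right)\right) = 16 + 12 \left(\left(-4\right) \left(-9\right)\right) = 16 + 12 \cdot 36 = 16 + 432 = 448$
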